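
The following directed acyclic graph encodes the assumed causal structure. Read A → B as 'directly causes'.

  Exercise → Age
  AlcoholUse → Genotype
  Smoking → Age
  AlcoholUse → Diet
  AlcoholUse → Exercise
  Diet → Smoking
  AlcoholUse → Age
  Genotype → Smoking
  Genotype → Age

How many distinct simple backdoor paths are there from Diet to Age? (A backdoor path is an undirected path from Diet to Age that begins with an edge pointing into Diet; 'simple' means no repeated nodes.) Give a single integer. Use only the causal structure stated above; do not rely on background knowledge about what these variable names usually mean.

A backdoor path from Diet to Age is any simple undirected path whose first edge points into Diet (i.e. leaves Diet via a parent).
Parents of Diet: {AlcoholUse}.
Enumerating:
  P1: Diet <- AlcoholUse -> Genotype -> Smoking -> Age
  P2: Diet <- AlcoholUse -> Genotype -> Age
  P3: Diet <- AlcoholUse -> Exercise -> Age
  P4: Diet <- AlcoholUse -> Age
That exhausts the simple backdoor paths. Count: 4.

4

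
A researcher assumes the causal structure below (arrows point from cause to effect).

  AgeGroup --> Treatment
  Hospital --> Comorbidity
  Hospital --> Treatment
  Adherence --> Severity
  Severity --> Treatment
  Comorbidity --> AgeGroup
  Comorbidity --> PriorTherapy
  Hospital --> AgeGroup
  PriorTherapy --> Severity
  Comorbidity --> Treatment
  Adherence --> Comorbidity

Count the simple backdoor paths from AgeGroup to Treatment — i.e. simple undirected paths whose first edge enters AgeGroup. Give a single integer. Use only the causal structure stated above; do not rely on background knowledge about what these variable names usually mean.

8

A backdoor path from AgeGroup to Treatment is any simple undirected path whose first edge points into AgeGroup (i.e. leaves AgeGroup via a parent).
Parents of AgeGroup: {Comorbidity, Hospital}.
Enumerating:
  P1: AgeGroup <- Hospital -> Comorbidity <- Adherence -> Severity -> Treatment
  P2: AgeGroup <- Hospital -> Comorbidity -> PriorTherapy -> Severity -> Treatment
  P3: AgeGroup <- Hospital -> Comorbidity -> Treatment
  P4: AgeGroup <- Hospital -> Treatment
  P5: AgeGroup <- Comorbidity <- Adherence -> Severity -> Treatment
  P6: AgeGroup <- Comorbidity <- Hospital -> Treatment
  P7: AgeGroup <- Comorbidity -> PriorTherapy -> Severity -> Treatment
  P8: AgeGroup <- Comorbidity -> Treatment
That exhausts the simple backdoor paths. Count: 8.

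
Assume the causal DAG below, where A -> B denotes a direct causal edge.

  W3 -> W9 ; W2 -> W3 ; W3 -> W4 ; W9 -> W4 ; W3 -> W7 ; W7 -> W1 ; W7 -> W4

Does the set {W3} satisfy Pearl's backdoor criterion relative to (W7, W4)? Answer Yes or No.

Backdoor paths from W7 to W4 (paths whose first edge points into W7):
  P1: W7 <- W3 -> W9 -> W4
  P2: W7 <- W3 -> W4
Condition 1 (no descendant of W7 in the set): holds — descendants of W7 are {W1, W4}; none are in {W3}.
Condition 2 (every backdoor path blocked by {W3}):
  P1: blocked at fork node W3 ∈ conditioning set.
  P2: blocked at fork node W3 ∈ conditioning set.
{W3} satisfies the backdoor criterion.

Yes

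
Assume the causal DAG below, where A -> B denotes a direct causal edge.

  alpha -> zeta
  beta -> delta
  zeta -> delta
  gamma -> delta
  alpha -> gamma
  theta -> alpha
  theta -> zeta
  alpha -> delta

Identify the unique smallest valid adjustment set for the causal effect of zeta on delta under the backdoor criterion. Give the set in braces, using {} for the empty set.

{alpha}

Variables eligible for adjustment (non-descendants of zeta, excluding zeta and delta): {alpha, beta, gamma, theta}.
Backdoor paths from zeta to delta:
  P1: zeta <- theta -> alpha -> gamma -> delta
  P2: zeta <- theta -> alpha -> delta
  P3: zeta <- alpha -> gamma -> delta
  P4: zeta <- alpha -> delta
The empty set is not sufficient: P1 (zeta <- theta -> alpha -> gamma -> delta) has no collider blocking it and no conditioned non-collider, so it is open.
Try {alpha}:
  P1: blocked at chain node alpha ∈ conditioning set.
  P2: blocked at chain node alpha ∈ conditioning set.
  P3: blocked at fork node alpha ∈ conditioning set.
  P4: blocked at fork node alpha ∈ conditioning set.
{alpha} contains no descendant of zeta and blocks every backdoor path.
No other singleton works — e.g. {beta} leaves P1 open — so {alpha} is the unique smallest valid adjustment set.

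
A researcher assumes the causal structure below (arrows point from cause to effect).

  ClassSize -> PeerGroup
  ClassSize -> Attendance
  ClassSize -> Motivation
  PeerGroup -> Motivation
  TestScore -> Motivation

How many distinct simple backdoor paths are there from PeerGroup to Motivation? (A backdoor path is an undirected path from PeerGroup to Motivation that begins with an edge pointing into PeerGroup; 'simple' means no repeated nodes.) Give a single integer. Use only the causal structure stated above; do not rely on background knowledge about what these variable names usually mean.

A backdoor path from PeerGroup to Motivation is any simple undirected path whose first edge points into PeerGroup (i.e. leaves PeerGroup via a parent).
Parents of PeerGroup: {ClassSize}.
Enumerating:
  P1: PeerGroup <- ClassSize -> Motivation
That exhausts the simple backdoor paths. Count: 1.

1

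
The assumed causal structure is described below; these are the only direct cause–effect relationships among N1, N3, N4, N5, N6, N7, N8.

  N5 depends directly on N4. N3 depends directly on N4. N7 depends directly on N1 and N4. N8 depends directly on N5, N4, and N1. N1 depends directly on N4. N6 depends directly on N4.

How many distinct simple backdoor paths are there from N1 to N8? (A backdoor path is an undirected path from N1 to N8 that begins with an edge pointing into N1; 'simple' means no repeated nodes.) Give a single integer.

2

A backdoor path from N1 to N8 is any simple undirected path whose first edge points into N1 (i.e. leaves N1 via a parent).
Parents of N1: {N4}.
Enumerating:
  P1: N1 <- N4 -> N5 -> N8
  P2: N1 <- N4 -> N8
That exhausts the simple backdoor paths. Count: 2.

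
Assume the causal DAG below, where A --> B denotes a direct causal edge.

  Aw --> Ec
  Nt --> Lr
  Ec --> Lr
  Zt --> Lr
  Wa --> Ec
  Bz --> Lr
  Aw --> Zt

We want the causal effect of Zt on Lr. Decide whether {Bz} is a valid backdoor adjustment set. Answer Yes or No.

Backdoor paths from Zt to Lr (paths whose first edge points into Zt):
  P1: Zt <- Aw -> Ec -> Lr
Condition 1 (no descendant of Zt in the set): holds — descendants of Zt are {Lr}; none are in {Bz}.
Condition 2 (every backdoor path blocked by {Bz}):
  P1: open — no interior node is in the conditioning set.
{Bz} does not satisfy the backdoor criterion.

No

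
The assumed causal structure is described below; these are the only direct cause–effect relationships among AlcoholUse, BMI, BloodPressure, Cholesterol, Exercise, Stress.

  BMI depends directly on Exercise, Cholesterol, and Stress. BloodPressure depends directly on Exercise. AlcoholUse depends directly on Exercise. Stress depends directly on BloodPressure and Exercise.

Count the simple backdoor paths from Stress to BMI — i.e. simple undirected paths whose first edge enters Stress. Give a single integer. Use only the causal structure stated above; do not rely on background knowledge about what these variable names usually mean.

A backdoor path from Stress to BMI is any simple undirected path whose first edge points into Stress (i.e. leaves Stress via a parent).
Parents of Stress: {BloodPressure, Exercise}.
Enumerating:
  P1: Stress <- Exercise -> BMI
  P2: Stress <- BloodPressure <- Exercise -> BMI
That exhausts the simple backdoor paths. Count: 2.

2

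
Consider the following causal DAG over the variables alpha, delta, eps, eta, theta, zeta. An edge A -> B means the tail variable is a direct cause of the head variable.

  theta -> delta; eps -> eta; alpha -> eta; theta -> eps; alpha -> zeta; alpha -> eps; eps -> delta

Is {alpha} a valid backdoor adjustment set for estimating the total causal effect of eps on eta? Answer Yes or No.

Backdoor paths from eps to eta (paths whose first edge points into eps):
  P1: eps <- alpha -> eta
Condition 1 (no descendant of eps in the set): holds — descendants of eps are {delta, eta}; none are in {alpha}.
Condition 2 (every backdoor path blocked by {alpha}):
  P1: blocked at fork node alpha ∈ conditioning set.
{alpha} satisfies the backdoor criterion.

Yes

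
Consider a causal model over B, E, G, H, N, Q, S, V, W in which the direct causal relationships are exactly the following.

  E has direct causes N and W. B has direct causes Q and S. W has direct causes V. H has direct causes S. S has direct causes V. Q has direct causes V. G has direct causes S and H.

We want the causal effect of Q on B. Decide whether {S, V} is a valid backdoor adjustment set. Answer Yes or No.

Backdoor paths from Q to B (paths whose first edge points into Q):
  P1: Q <- V -> S -> B
Condition 1 (no descendant of Q in the set): holds — descendants of Q are {B}; none are in {S, V}.
Condition 2 (every backdoor path blocked by {S, V}):
  P1: blocked at fork node V ∈ conditioning set.
{S, V} satisfies the backdoor criterion.

Yes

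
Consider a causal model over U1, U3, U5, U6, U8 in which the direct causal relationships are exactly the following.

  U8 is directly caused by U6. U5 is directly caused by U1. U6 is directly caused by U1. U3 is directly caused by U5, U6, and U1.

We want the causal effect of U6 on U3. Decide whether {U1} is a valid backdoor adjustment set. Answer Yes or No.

Yes

Backdoor paths from U6 to U3 (paths whose first edge points into U6):
  P1: U6 <- U1 -> U5 -> U3
  P2: U6 <- U1 -> U3
Condition 1 (no descendant of U6 in the set): holds — descendants of U6 are {U3, U8}; none are in {U1}.
Condition 2 (every backdoor path blocked by {U1}):
  P1: blocked at fork node U1 ∈ conditioning set.
  P2: blocked at fork node U1 ∈ conditioning set.
{U1} satisfies the backdoor criterion.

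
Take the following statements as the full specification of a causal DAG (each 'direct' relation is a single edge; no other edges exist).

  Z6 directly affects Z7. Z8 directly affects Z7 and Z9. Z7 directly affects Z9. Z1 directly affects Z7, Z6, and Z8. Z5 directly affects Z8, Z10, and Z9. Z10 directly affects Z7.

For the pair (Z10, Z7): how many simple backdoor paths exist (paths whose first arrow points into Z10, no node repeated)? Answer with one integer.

A backdoor path from Z10 to Z7 is any simple undirected path whose first edge points into Z10 (i.e. leaves Z10 via a parent).
Parents of Z10: {Z5}.
Enumerating:
  P1: Z10 <- Z5 -> Z8 <- Z1 -> Z6 -> Z7
  P2: Z10 <- Z5 -> Z8 <- Z1 -> Z7
  P3: Z10 <- Z5 -> Z8 -> Z7
  P4: Z10 <- Z5 -> Z8 -> Z9 <- Z7
  P5: Z10 <- Z5 -> Z9 <- Z8 <- Z1 -> Z6 -> Z7
  P6: Z10 <- Z5 -> Z9 <- Z8 <- Z1 -> Z7
  P7: Z10 <- Z5 -> Z9 <- Z8 -> Z7
  P8: Z10 <- Z5 -> Z9 <- Z7
That exhausts the simple backdoor paths. Count: 8.

8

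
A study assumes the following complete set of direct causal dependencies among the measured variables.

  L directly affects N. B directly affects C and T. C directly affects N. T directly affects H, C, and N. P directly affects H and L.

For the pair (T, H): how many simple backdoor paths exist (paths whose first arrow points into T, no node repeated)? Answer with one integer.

1

A backdoor path from T to H is any simple undirected path whose first edge points into T (i.e. leaves T via a parent).
Parents of T: {B}.
Enumerating:
  P1: T <- B -> C -> N <- L <- P -> H
That exhausts the simple backdoor paths. Count: 1.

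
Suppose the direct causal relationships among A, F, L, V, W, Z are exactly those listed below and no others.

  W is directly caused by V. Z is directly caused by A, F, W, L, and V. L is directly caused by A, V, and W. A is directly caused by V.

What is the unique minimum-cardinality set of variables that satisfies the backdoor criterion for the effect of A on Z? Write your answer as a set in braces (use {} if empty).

{V}

Variables eligible for adjustment (non-descendants of A, excluding A and Z): {F, V, W}.
Backdoor paths from A to Z:
  P1: A <- V -> W -> L -> Z
  P2: A <- V -> W -> Z
  P3: A <- V -> L <- W -> Z
  P4: A <- V -> L -> Z
  P5: A <- V -> Z
The empty set is not sufficient: P1 (A <- V -> W -> L -> Z) has no collider blocking it and no conditioned non-collider, so it is open.
Try {V}:
  P1: blocked at fork node V ∈ conditioning set.
  P2: blocked at fork node V ∈ conditioning set.
  P3: blocked at fork node V ∈ conditioning set.
  P4: blocked at fork node V ∈ conditioning set.
  P5: blocked at fork node V ∈ conditioning set.
{V} contains no descendant of A and blocks every backdoor path.
No other singleton works — e.g. {F} leaves P1 open — so {V} is the unique smallest valid adjustment set.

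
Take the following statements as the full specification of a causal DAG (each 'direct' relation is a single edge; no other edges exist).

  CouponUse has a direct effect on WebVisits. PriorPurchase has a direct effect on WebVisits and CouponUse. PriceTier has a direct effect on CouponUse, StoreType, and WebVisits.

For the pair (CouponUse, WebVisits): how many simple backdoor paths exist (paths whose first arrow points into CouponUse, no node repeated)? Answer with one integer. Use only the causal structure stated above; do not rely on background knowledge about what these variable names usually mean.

A backdoor path from CouponUse to WebVisits is any simple undirected path whose first edge points into CouponUse (i.e. leaves CouponUse via a parent).
Parents of CouponUse: {PriceTier, PriorPurchase}.
Enumerating:
  P1: CouponUse <- PriceTier -> WebVisits
  P2: CouponUse <- PriorPurchase -> WebVisits
That exhausts the simple backdoor paths. Count: 2.

2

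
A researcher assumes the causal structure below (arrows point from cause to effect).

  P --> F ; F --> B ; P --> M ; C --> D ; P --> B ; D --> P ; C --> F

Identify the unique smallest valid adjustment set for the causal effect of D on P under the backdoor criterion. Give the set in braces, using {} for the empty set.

Variables eligible for adjustment (non-descendants of D, excluding D and P): {C}.
Backdoor paths from D to P:
  P1: D <- C -> F <- P
  P2: D <- C -> F -> B <- P
Each backdoor path contains an unconditioned collider, so every path is already blocked with the empty conditioning set:
  P1: blocked at collider F (neither it nor any descendant is in the conditioning set).
  P2: blocked at collider B (neither it nor any descendant is in the conditioning set).
The empty set is therefore the unique smallest valid set.

{}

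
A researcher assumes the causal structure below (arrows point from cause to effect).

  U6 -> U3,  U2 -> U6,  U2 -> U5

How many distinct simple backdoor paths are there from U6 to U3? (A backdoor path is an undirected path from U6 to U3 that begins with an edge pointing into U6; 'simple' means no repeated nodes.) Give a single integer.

A backdoor path from U6 to U3 is any simple undirected path whose first edge points into U6 (i.e. leaves U6 via a parent).
Parents of U6: {U2}.
No simple path from any parent of U6 reaches U3 without revisiting U6, so there are no backdoor paths.

0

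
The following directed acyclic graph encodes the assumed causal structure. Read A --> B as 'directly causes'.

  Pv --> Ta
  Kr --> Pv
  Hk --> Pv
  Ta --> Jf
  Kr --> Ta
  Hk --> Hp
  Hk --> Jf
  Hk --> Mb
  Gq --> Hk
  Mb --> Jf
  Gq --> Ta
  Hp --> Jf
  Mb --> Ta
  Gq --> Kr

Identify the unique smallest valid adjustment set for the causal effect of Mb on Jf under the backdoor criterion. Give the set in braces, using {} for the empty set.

Variables eligible for adjustment (non-descendants of Mb, excluding Mb and Jf): {Gq, Hk, Hp, Kr, Pv}.
Backdoor paths from Mb to Jf:
  P1: Mb <- Hk <- Gq -> Kr -> Pv -> Ta -> Jf
  P2: Mb <- Hk <- Gq -> Kr -> Ta -> Jf
  P3: Mb <- Hk <- Gq -> Ta -> Jf
  P4: Mb <- Hk -> Pv <- Kr <- Gq -> Ta -> Jf
  P5: Mb <- Hk -> Pv <- Kr -> Ta -> Jf
  P6: Mb <- Hk -> Pv -> Ta -> Jf
  P7: Mb <- Hk -> Hp -> Jf
  P8: Mb <- Hk -> Jf
The empty set is not sufficient: P1 (Mb <- Hk <- Gq -> Kr -> Pv -> Ta -> Jf) has no collider blocking it and no conditioned non-collider, so it is open.
Try {Hk}:
  P1: blocked at chain node Hk ∈ conditioning set.
  P2: blocked at chain node Hk ∈ conditioning set.
  P3: blocked at chain node Hk ∈ conditioning set.
  P4: blocked at fork node Hk ∈ conditioning set.
  P5: blocked at fork node Hk ∈ conditioning set.
  P6: blocked at fork node Hk ∈ conditioning set.
  P7: blocked at fork node Hk ∈ conditioning set.
  P8: blocked at fork node Hk ∈ conditioning set.
{Hk} contains no descendant of Mb and blocks every backdoor path.
No other singleton works — e.g. {Gq} leaves P6 open — so {Hk} is the unique smallest valid adjustment set.

{Hk}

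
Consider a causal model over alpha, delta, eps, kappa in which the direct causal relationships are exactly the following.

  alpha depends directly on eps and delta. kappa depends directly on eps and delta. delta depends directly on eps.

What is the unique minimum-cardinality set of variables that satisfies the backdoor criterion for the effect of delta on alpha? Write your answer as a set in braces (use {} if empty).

{eps}

Variables eligible for adjustment (non-descendants of delta, excluding delta and alpha): {eps}.
Backdoor paths from delta to alpha:
  P1: delta <- eps -> alpha
The empty set is not sufficient: P1 (delta <- eps -> alpha) has no collider blocking it and no conditioned non-collider, so it is open.
Try {eps}:
  P1: blocked at fork node eps ∈ conditioning set.
{eps} contains no descendant of delta and blocks every backdoor path.
{eps} is the unique smallest valid adjustment set.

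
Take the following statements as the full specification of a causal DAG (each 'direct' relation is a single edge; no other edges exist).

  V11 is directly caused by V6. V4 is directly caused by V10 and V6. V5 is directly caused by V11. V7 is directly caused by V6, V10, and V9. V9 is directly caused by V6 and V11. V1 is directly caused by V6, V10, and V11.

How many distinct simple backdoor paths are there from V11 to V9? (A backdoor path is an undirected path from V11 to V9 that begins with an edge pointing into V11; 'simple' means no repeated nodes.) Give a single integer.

A backdoor path from V11 to V9 is any simple undirected path whose first edge points into V11 (i.e. leaves V11 via a parent).
Parents of V11: {V6}.
Enumerating:
  P1: V11 <- V6 -> V9
  P2: V11 <- V6 -> V1 <- V10 -> V7 <- V9
  P3: V11 <- V6 -> V7 <- V9
  P4: V11 <- V6 -> V4 <- V10 -> V7 <- V9
That exhausts the simple backdoor paths. Count: 4.

4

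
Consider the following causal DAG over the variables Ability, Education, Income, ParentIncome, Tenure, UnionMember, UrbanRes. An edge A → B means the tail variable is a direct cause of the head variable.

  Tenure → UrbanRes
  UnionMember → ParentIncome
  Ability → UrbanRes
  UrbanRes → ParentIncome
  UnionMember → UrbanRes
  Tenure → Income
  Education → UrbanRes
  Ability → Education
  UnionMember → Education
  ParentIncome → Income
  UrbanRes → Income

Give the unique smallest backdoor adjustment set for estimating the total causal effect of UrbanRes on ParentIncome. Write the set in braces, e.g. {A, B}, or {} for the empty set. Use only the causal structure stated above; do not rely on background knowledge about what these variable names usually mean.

{UnionMember}

Variables eligible for adjustment (non-descendants of UrbanRes, excluding UrbanRes and ParentIncome): {Ability, Education, Tenure, UnionMember}.
Backdoor paths from UrbanRes to ParentIncome:
  P1: UrbanRes <- UnionMember -> ParentIncome
  P2: UrbanRes <- Ability -> Education <- UnionMember -> ParentIncome
  P3: UrbanRes <- Education <- UnionMember -> ParentIncome
  P4: UrbanRes <- Tenure -> Income <- ParentIncome
The empty set is not sufficient: P1 (UrbanRes <- UnionMember -> ParentIncome) has no collider blocking it and no conditioned non-collider, so it is open.
Try {UnionMember}:
  P1: blocked at fork node UnionMember ∈ conditioning set.
  P2: blocked at collider Education (neither it nor any descendant is in the conditioning set).
  P3: blocked at fork node UnionMember ∈ conditioning set.
  P4: blocked at collider Income (neither it nor any descendant is in the conditioning set).
{UnionMember} contains no descendant of UrbanRes and blocks every backdoor path.
No other singleton works — e.g. {Ability} leaves P1 open — so {UnionMember} is the unique smallest valid adjustment set.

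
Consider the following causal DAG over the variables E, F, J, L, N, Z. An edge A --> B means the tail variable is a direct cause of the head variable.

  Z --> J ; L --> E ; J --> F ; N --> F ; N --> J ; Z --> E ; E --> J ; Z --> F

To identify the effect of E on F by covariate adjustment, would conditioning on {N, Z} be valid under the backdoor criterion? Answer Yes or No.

Yes

Backdoor paths from E to F (paths whose first edge points into E):
  P1: E <- Z -> J <- N -> F
  P2: E <- Z -> J -> F
  P3: E <- Z -> F
Condition 1 (no descendant of E in the set): holds — descendants of E are {F, J}; none are in {N, Z}.
Condition 2 (every backdoor path blocked by {N, Z}):
  P1: blocked at fork node Z ∈ conditioning set.
  P2: blocked at fork node Z ∈ conditioning set.
  P3: blocked at fork node Z ∈ conditioning set.
{N, Z} satisfies the backdoor criterion.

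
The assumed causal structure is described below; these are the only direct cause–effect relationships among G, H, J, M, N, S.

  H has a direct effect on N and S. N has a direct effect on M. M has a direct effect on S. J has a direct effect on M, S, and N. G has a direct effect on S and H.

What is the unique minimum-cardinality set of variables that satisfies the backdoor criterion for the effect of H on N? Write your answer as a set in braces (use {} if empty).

Variables eligible for adjustment (non-descendants of H, excluding H and N): {G, J}.
Backdoor paths from H to N:
  P1: H <- G -> S <- J -> N
  P2: H <- G -> S <- J -> M <- N
  P3: H <- G -> S <- M <- J -> N
  P4: H <- G -> S <- M <- N
Each backdoor path contains an unconditioned collider, so every path is already blocked with the empty conditioning set:
  P1: blocked at collider S (neither it nor any descendant is in the conditioning set).
  P2: blocked at collider S (neither it nor any descendant is in the conditioning set).
  P3: blocked at collider S (neither it nor any descendant is in the conditioning set).
  P4: blocked at collider S (neither it nor any descendant is in the conditioning set).
The empty set is therefore the unique smallest valid set.

{}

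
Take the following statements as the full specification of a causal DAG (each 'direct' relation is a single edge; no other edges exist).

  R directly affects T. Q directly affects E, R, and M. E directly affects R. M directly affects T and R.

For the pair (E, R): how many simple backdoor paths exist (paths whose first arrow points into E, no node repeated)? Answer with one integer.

A backdoor path from E to R is any simple undirected path whose first edge points into E (i.e. leaves E via a parent).
Parents of E: {Q}.
Enumerating:
  P1: E <- Q -> M -> R
  P2: E <- Q -> M -> T <- R
  P3: E <- Q -> R
That exhausts the simple backdoor paths. Count: 3.

3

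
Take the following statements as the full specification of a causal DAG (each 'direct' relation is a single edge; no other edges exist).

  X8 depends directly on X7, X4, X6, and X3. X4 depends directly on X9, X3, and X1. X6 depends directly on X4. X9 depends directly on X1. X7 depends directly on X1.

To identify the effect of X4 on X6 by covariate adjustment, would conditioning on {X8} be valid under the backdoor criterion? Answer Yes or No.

No

Backdoor paths from X4 to X6 (paths whose first edge points into X4):
  P1: X4 <- X1 -> X7 -> X8 <- X6
  P2: X4 <- X3 -> X8 <- X6
  P3: X4 <- X9 <- X1 -> X7 -> X8 <- X6
Condition 1 (no descendant of X4 in the set): FAILS — X8 is a descendant of X4.
Condition 2 (every backdoor path blocked by {X8}):
  P1: open — collider(s) X8 are conditioned on (or have a conditioned descendant) and no non-collider on the path is in the set.
  P2: open — collider(s) X8 are conditioned on (or have a conditioned descendant) and no non-collider on the path is in the set.
  P3: open — collider(s) X8 are conditioned on (or have a conditioned descendant) and no non-collider on the path is in the set.
{X8} does not satisfy the backdoor criterion.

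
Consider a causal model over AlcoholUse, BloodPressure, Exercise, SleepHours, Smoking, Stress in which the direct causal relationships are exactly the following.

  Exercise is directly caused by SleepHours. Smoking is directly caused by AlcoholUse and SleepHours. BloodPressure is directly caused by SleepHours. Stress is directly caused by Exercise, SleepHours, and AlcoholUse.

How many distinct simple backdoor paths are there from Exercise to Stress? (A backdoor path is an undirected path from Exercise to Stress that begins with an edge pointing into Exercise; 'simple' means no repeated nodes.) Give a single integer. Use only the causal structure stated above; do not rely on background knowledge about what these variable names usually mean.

A backdoor path from Exercise to Stress is any simple undirected path whose first edge points into Exercise (i.e. leaves Exercise via a parent).
Parents of Exercise: {SleepHours}.
Enumerating:
  P1: Exercise <- SleepHours -> Smoking <- AlcoholUse -> Stress
  P2: Exercise <- SleepHours -> Stress
That exhausts the simple backdoor paths. Count: 2.

2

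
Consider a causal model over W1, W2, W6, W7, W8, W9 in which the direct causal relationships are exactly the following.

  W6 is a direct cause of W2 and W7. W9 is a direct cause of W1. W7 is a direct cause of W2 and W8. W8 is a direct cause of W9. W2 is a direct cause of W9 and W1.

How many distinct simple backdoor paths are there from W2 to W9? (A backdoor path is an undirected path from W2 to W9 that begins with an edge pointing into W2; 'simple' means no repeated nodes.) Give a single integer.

2

A backdoor path from W2 to W9 is any simple undirected path whose first edge points into W2 (i.e. leaves W2 via a parent).
Parents of W2: {W6, W7}.
Enumerating:
  P1: W2 <- W6 -> W7 -> W8 -> W9
  P2: W2 <- W7 -> W8 -> W9
That exhausts the simple backdoor paths. Count: 2.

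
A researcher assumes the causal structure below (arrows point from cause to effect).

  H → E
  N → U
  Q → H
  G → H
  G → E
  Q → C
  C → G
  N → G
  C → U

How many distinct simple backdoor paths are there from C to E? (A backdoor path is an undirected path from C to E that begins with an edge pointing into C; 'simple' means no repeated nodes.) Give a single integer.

A backdoor path from C to E is any simple undirected path whose first edge points into C (i.e. leaves C via a parent).
Parents of C: {Q}.
Enumerating:
  P1: C <- Q -> H <- G -> E
  P2: C <- Q -> H -> E
That exhausts the simple backdoor paths. Count: 2.

2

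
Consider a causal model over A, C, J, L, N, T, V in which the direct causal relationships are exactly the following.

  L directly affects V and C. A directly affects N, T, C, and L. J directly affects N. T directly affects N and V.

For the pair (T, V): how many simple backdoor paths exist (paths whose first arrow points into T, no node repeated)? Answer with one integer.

2

A backdoor path from T to V is any simple undirected path whose first edge points into T (i.e. leaves T via a parent).
Parents of T: {A}.
Enumerating:
  P1: T <- A -> L -> V
  P2: T <- A -> C <- L -> V
That exhausts the simple backdoor paths. Count: 2.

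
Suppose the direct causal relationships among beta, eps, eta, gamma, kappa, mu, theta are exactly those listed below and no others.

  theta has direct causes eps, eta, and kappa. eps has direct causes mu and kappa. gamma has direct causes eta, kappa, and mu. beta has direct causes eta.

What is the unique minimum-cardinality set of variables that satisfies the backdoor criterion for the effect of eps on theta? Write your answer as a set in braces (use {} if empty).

{kappa}

Variables eligible for adjustment (non-descendants of eps, excluding eps and theta): {beta, eta, gamma, kappa, mu}.
Backdoor paths from eps to theta:
  P1: eps <- mu -> gamma <- eta -> theta
  P2: eps <- mu -> gamma <- kappa -> theta
  P3: eps <- kappa -> gamma <- eta -> theta
  P4: eps <- kappa -> theta
The empty set is not sufficient: P4 (eps <- kappa -> theta) has no collider blocking it and no conditioned non-collider, so it is open.
Try {kappa}:
  P1: blocked at collider gamma (neither it nor any descendant is in the conditioning set).
  P2: blocked at collider gamma (neither it nor any descendant is in the conditioning set).
  P3: blocked at fork node kappa ∈ conditioning set.
  P4: blocked at fork node kappa ∈ conditioning set.
{kappa} contains no descendant of eps and blocks every backdoor path.
No other singleton works — e.g. {mu} leaves P4 open — so {kappa} is the unique smallest valid adjustment set.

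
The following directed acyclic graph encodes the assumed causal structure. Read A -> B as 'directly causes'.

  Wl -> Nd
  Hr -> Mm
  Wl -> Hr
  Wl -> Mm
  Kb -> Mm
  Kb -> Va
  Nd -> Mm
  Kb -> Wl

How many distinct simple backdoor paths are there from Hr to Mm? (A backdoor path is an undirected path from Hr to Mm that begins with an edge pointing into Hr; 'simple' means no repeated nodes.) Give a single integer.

A backdoor path from Hr to Mm is any simple undirected path whose first edge points into Hr (i.e. leaves Hr via a parent).
Parents of Hr: {Wl}.
Enumerating:
  P1: Hr <- Wl <- Kb -> Mm
  P2: Hr <- Wl -> Nd -> Mm
  P3: Hr <- Wl -> Mm
That exhausts the simple backdoor paths. Count: 3.

3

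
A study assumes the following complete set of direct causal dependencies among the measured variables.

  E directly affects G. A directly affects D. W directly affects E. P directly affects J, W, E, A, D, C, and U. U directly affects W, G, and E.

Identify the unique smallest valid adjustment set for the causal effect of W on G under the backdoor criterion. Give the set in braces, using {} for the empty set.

{P, U}

Variables eligible for adjustment (non-descendants of W, excluding W and G): {A, C, D, J, P, U}.
Backdoor paths from W to G:
  P1: W <- P -> U -> E -> G
  P2: W <- P -> U -> G
  P3: W <- P -> E <- U -> G
  P4: W <- P -> E -> G
  P5: W <- U <- P -> E -> G
  P6: W <- U -> E -> G
  P7: W <- U -> G
The empty set is not sufficient: P1 (W <- P -> U -> E -> G) has no collider blocking it and no conditioned non-collider, so it is open.
Try {P, U}:
  P1: blocked at fork node P ∈ conditioning set.
  P2: blocked at fork node P ∈ conditioning set.
  P3: blocked at fork node P ∈ conditioning set.
  P4: blocked at fork node P ∈ conditioning set.
  P5: blocked at chain node U ∈ conditioning set.
  P6: blocked at fork node U ∈ conditioning set.
  P7: blocked at fork node U ∈ conditioning set.
{P, U} contains no descendant of W and blocks every backdoor path.
Every element of {P, U} is needed (dropping P leaves P4 open; dropping U leaves P6 open), so no proper subset is valid.
Among all size-2 subsets of the eligible variables, only {P, U} blocks every backdoor path, so it is the unique smallest valid adjustment set.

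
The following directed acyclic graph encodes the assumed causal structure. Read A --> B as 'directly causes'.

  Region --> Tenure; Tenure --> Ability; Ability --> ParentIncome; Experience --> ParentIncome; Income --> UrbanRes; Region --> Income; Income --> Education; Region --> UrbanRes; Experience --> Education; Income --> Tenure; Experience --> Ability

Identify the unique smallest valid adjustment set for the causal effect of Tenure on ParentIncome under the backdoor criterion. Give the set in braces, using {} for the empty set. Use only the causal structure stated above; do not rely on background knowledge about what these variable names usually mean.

{}

Variables eligible for adjustment (non-descendants of Tenure, excluding Tenure and ParentIncome): {Education, Experience, Income, Region, UrbanRes}.
Backdoor paths from Tenure to ParentIncome:
  P1: Tenure <- Region -> Income -> Education <- Experience -> Ability -> ParentIncome
  P2: Tenure <- Region -> Income -> Education <- Experience -> ParentIncome
  P3: Tenure <- Region -> UrbanRes <- Income -> Education <- Experience -> Ability -> ParentIncome
  P4: Tenure <- Region -> UrbanRes <- Income -> Education <- Experience -> ParentIncome
  P5: Tenure <- Income -> Education <- Experience -> Ability -> ParentIncome
  P6: Tenure <- Income -> Education <- Experience -> ParentIncome
Each backdoor path contains an unconditioned collider, so every path is already blocked with the empty conditioning set:
  P1: blocked at collider Education (neither it nor any descendant is in the conditioning set).
  P2: blocked at collider Education (neither it nor any descendant is in the conditioning set).
  P3: blocked at collider UrbanRes (neither it nor any descendant is in the conditioning set).
  P4: blocked at collider UrbanRes (neither it nor any descendant is in the conditioning set).
  P5: blocked at collider Education (neither it nor any descendant is in the conditioning set).
  P6: blocked at collider Education (neither it nor any descendant is in the conditioning set).
The empty set is therefore the unique smallest valid set.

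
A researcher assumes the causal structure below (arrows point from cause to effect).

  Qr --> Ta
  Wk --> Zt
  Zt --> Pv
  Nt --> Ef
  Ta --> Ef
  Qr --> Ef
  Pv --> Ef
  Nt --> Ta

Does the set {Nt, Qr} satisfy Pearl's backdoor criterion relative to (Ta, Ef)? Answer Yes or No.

Backdoor paths from Ta to Ef (paths whose first edge points into Ta):
  P1: Ta <- Qr -> Ef
  P2: Ta <- Nt -> Ef
Condition 1 (no descendant of Ta in the set): holds — descendants of Ta are {Ef}; none are in {Nt, Qr}.
Condition 2 (every backdoor path blocked by {Nt, Qr}):
  P1: blocked at fork node Qr ∈ conditioning set.
  P2: blocked at fork node Nt ∈ conditioning set.
{Nt, Qr} satisfies the backdoor criterion.

Yes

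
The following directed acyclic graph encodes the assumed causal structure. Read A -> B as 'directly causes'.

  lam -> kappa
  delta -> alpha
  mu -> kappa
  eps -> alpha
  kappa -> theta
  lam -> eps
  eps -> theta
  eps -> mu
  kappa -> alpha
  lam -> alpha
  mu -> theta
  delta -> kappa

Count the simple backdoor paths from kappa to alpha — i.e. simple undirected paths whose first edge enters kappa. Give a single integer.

A backdoor path from kappa to alpha is any simple undirected path whose first edge points into kappa (i.e. leaves kappa via a parent).
Parents of kappa: {delta, lam, mu}.
Enumerating:
  P1: kappa <- lam -> eps -> alpha
  P2: kappa <- lam -> alpha
  P3: kappa <- delta -> alpha
  P4: kappa <- mu <- eps <- lam -> alpha
  P5: kappa <- mu <- eps -> alpha
  P6: kappa <- mu -> theta <- eps <- lam -> alpha
  P7: kappa <- mu -> theta <- eps -> alpha
That exhausts the simple backdoor paths. Count: 7.

7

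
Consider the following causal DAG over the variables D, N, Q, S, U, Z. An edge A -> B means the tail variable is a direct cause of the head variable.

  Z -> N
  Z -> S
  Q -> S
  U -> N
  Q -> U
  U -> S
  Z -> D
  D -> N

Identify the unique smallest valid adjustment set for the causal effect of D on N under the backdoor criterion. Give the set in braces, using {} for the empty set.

Variables eligible for adjustment (non-descendants of D, excluding D and N): {Q, S, U, Z}.
Backdoor paths from D to N:
  P1: D <- Z -> S <- Q -> U -> N
  P2: D <- Z -> S <- U -> N
  P3: D <- Z -> N
The empty set is not sufficient: P3 (D <- Z -> N) has no collider blocking it and no conditioned non-collider, so it is open.
Try {Z}:
  P1: blocked at fork node Z ∈ conditioning set.
  P2: blocked at fork node Z ∈ conditioning set.
  P3: blocked at fork node Z ∈ conditioning set.
{Z} contains no descendant of D and blocks every backdoor path.
No other singleton works — e.g. {Q} leaves P3 open — so {Z} is the unique smallest valid adjustment set.

{Z}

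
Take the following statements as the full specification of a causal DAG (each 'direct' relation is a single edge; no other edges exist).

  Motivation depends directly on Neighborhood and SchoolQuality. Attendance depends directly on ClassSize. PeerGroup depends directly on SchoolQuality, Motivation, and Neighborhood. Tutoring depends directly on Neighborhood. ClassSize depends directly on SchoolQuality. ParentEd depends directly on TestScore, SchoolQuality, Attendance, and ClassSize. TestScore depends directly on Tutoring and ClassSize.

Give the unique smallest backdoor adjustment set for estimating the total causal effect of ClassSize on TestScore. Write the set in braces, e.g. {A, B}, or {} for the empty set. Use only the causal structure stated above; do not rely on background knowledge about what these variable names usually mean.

Variables eligible for adjustment (non-descendants of ClassSize, excluding ClassSize and TestScore): {Motivation, Neighborhood, PeerGroup, SchoolQuality, Tutoring}.
Backdoor paths from ClassSize to TestScore:
  P1: ClassSize <- SchoolQuality -> Motivation <- Neighborhood -> Tutoring -> TestScore
  P2: ClassSize <- SchoolQuality -> Motivation -> PeerGroup <- Neighborhood -> Tutoring -> TestScore
  P3: ClassSize <- SchoolQuality -> PeerGroup <- Neighborhood -> Tutoring -> TestScore
  P4: ClassSize <- SchoolQuality -> PeerGroup <- Motivation <- Neighborhood -> Tutoring -> TestScore
  P5: ClassSize <- SchoolQuality -> ParentEd <- TestScore
Each backdoor path contains an unconditioned collider, so every path is already blocked with the empty conditioning set:
  P1: blocked at collider Motivation (neither it nor any descendant is in the conditioning set).
  P2: blocked at collider PeerGroup (neither it nor any descendant is in the conditioning set).
  P3: blocked at collider PeerGroup (neither it nor any descendant is in the conditioning set).
  P4: blocked at collider PeerGroup (neither it nor any descendant is in the conditioning set).
  P5: blocked at collider ParentEd (neither it nor any descendant is in the conditioning set).
The empty set is therefore the unique smallest valid set.

{}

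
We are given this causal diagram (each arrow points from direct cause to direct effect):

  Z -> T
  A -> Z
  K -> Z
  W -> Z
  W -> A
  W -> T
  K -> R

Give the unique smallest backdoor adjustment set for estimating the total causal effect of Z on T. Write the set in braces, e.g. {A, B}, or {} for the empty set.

Variables eligible for adjustment (non-descendants of Z, excluding Z and T): {A, K, R, W}.
Backdoor paths from Z to T:
  P1: Z <- W -> T
  P2: Z <- A <- W -> T
The empty set is not sufficient: P1 (Z <- W -> T) has no collider blocking it and no conditioned non-collider, so it is open.
Try {W}:
  P1: blocked at fork node W ∈ conditioning set.
  P2: blocked at fork node W ∈ conditioning set.
{W} contains no descendant of Z and blocks every backdoor path.
No other singleton works — e.g. {K} leaves P1 open — so {W} is the unique smallest valid adjustment set.

{W}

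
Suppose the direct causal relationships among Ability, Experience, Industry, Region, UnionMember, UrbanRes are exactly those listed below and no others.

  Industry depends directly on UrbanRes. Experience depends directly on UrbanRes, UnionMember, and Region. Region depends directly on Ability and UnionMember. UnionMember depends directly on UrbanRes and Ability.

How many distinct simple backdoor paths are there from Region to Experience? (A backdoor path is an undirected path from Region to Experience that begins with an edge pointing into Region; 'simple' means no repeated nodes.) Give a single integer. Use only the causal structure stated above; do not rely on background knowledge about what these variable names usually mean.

A backdoor path from Region to Experience is any simple undirected path whose first edge points into Region (i.e. leaves Region via a parent).
Parents of Region: {Ability, UnionMember}.
Enumerating:
  P1: Region <- Ability -> UnionMember <- UrbanRes -> Experience
  P2: Region <- Ability -> UnionMember -> Experience
  P3: Region <- UnionMember <- UrbanRes -> Experience
  P4: Region <- UnionMember -> Experience
That exhausts the simple backdoor paths. Count: 4.

4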